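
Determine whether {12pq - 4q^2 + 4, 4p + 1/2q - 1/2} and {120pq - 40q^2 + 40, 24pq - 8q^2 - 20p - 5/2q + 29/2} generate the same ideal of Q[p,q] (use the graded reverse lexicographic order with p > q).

Equality of ideals is decidable: compute both reduced Gröbner bases (unique for the ordering) and check whether they agree.
Buchberger on the first generating set:
f_1 = 12pq - 4q^2 + 4, LT = pq.
f_2 = 4p + 1/2q - 1/2, LT = p.

S(f_1,f_2): lcm = pq. S = -11/24q^2 + 1/8q + 1/3.
  leading term q^2: no divisor's leading term divides it; move -11/24q^2 to the remainder.
  leading term q: no divisor's leading term divides it; move 1/8q to the remainder.
  leading term 1: no divisor's leading term divides it; move 1/3 to the remainder.
  remainder -11/24q^2 + 1/8q + 1/3 ≠ 0; add g_3 = -11/24q^2 + 1/8q + 1/3 to the basis.

The other S-polynomials (S(f_1,g_3), S(f_2,g_3)) all reduce to 0 modulo the current basis, so we have a Gröbner basis.
Inter-reduce: drop elements whose leading term is divisible by another's, tail-reduce, and make monic.
Reduced Gröbner basis: {q^2 - 3/11q - 8/11, p + 1/8q - 1/8}.

Buchberger on the second generating set:
h_1 = 120pq - 40q^2 + 40, LT = pq.
h_2 = 24pq - 8q^2 - 20p - 5/2q + 29/2, LT = pq.

S(h_1,h_2): lcm = pq. S = 5/6p + 5/48q - 13/48.
  leading term p: no divisor's leading term divides it; move 5/6p to the remainder.
  leading term q: no divisor's leading term divides it; move 5/48q to the remainder.
  leading term 1: no divisor's leading term divides it; move -13/48 to the remainder.
  remainder 5/6p + 5/48q - 13/48 ≠ 0; add k_3 = 5/6p + 5/48q - 13/48 to the basis.

S(h_1,k_3): lcm = pq. S = -11/24q^2 + 13/40q + 1/3.
  leading term q^2: no divisor's leading term divides it; move -11/24q^2 to the remainder.
  leading term q: no divisor's leading term divides it; move 13/40q to the remainder.
  leading term 1: no divisor's leading term divides it; move 1/3 to the remainder.
  remainder -11/24q^2 + 13/40q + 1/3 ≠ 0; add k_4 = -11/24q^2 + 13/40q + 1/3 to the basis.

The other S-polynomials (S(h_2,k_3), S(h_1,k_4), S(h_2,k_4), S(k_3,k_4)) all reduce to 0 modulo the current basis, so we have a Gröbner basis.
Inter-reduce: drop elements whose leading term is divisible by another's, tail-reduce, and make monic.
Reduced Gröbner basis: {q^2 - 39/55q - 8/11, p + 1/8q - 13/40}.

The bases are distinct; the ideals are different.

No, the ideals differ.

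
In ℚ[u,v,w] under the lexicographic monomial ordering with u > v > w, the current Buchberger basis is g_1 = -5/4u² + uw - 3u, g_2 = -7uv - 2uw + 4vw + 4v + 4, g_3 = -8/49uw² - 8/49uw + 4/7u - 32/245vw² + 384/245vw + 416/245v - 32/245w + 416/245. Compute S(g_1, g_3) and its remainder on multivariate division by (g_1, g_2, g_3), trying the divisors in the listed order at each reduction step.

lcm(LM(g_1), LM(g_3)) = u²w².
S = (lcm/LT(g_1))·g_1 − (lcm/LT(g_3))·g_3 = -u²w + 7/2u² - ⅘uvw² + 48/5uvw + 52/5uv - ⅘uw³ + 12/5uw² - ⅘uw + 52/5u.
Reduce S modulo (g_1, g_2, g_3) in that order:
  leading term u²w: subtract (⅘w)·g_1 from -u²w + 7/2u² - ⅘uvw² + 48/5uvw + 52/5uv - ⅘uw³ + 12/5uw² - ⅘uw + 52/5u → 7/2u² - ⅘uvw² + 48/5uvw + 52/5uv - ⅘uw³ + 8/5uw² + 8/5uw + 52/5u
  leading term u²: subtract (-14/5)·g_1 from 7/2u² - ⅘uvw² + 48/5uvw + 52/5uv - ⅘uw³ + 8/5uw² + 8/5uw + 52/5u → -⅘uvw² + 48/5uvw + 52/5uv - ⅘uw³ + 8/5uw² + 22/5uw + 2u
  leading term uvw²: subtract (4/35w²)·g_2 from -⅘uvw² + 48/5uvw + 52/5uv - ⅘uw³ + 8/5uw² + 22/5uw + 2u → 48/5uvw + 52/5uv - 4/7uw³ + 8/5uw² + 22/5uw + 2u - 16/35vw³ - 16/35vw² - 16/35w²
  leading term uvw: subtract (-48/35w)·g_2 from 48/5uvw + 52/5uv - 4/7uw³ + 8/5uw² + 22/5uw + 2u - 16/35vw³ - 16/35vw² - 16/35w² → 52/5uv - 4/7uw³ - 8/7uw² + 22/5uw + 2u - 16/35vw³ + 176/35vw² + 192/35vw - 16/35w² + 192/35w
  leading term uv: subtract (-52/35)·g_2 from 52/5uv - 4/7uw³ - 8/7uw² + 22/5uw + 2u - 16/35vw³ + 176/35vw² + 192/35vw - 16/35w² + 192/35w → -4/7uw³ - 8/7uw² + 10/7uw + 2u - 16/35vw³ + 176/35vw² + 80/7vw + 208/35v - 16/35w² + 192/35w + 208/35
  leading term uw³: subtract (7/2w)·g_3 from -4/7uw³ - 8/7uw² + 10/7uw + 2u - 16/35vw³ + 176/35vw² + 80/7vw + 208/35v - 16/35w² + 192/35w + 208/35 → -4/7uw² - 4/7uw + 2u - 16/35vw² + 192/35vw + 208/35v - 16/35w + 208/35
  leading term uw²: subtract (7/2)·g_3 from -4/7uw² - 4/7uw + 2u - 16/35vw² + 192/35vw + 208/35v - 16/35w + 208/35 → 0
The remainder is 0, so this S-polynomial contributes no new basis element.

S(g_1, g_3) = -u²w + 7/2u² - ⅘uvw² + 48/5uvw + 52/5uv - ⅘uw³ + 12/5uw² - ⅘uw + 52/5u; remainder on division = 0.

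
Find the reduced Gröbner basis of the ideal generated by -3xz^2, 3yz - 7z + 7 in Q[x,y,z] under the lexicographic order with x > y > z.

f_1 = -3xz^2, LT = xz^2.
f_2 = 3yz - 7z + 7, LT = yz.

S(f_1,f_2): lcm = xyz^2. S = 7/3xz^2 - 7/3xz.
  leading term xz^2: subtract (-7/9)·f_1 from 7/3xz^2 - 7/3xz → -7/3xz
  leading term xz: no divisor's leading term divides it; move -7/3xz to the remainder.
  remainder -7/3xz ≠ 0; add g_3 = -7/3xz to the basis.

S(f_2,g_3): lcm = xyz. S = -7/3xz + 7/3x.
  leading term xz: subtract (1)·g_3 from -7/3xz + 7/3x → 7/3x
  leading term x: no divisor's leading term divides it; move 7/3x to the remainder.
  remainder 7/3x ≠ 0; add g_4 = 7/3x to the basis.

The other S-polynomials (S(f_1,g_3), S(f_1,g_4), S(f_2,g_4), S(g_3,g_4)) all reduce to 0 modulo the current basis, so we have a Gröbner basis.
Inter-reduce: drop elements whose leading term is divisible by another's, tail-reduce, and make monic.

G = {x, yz - 7/3z + 7/3}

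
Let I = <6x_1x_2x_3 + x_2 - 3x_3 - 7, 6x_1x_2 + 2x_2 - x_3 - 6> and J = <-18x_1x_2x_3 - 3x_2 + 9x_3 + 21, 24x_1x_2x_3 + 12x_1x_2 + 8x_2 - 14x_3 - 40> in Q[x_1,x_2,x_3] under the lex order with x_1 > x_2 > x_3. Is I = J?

Yes, the ideals are equal.

For a fixed monomial order, each ideal has a unique reduced Gröbner basis; comparing bases decides equality.
Buchberger on the first generating set:
f_1 = 6x_1x_2x_3 + x_2 - 3x_3 - 7, LT = x_1x_2x_3.
f_2 = 6x_1x_2 + 2x_2 - x_3 - 6, LT = x_1x_2.

S(f_1,f_2): lcm = x_1x_2x_3. S = -1/3x_2x_3 + 1/6x_2 + 1/6x_3^2 + 1/2x_3 - 7/6.
  leading term x_2x_3: no divisor's leading term divides it; move -1/3x_2x_3 to the remainder.
  leading term x_2: no divisor's leading term divides it; move 1/6x_2 to the remainder.
  leading term x_3^2: no divisor's leading term divides it; move 1/6x_3^2 to the remainder.
  leading term x_3: no divisor's leading term divides it; move 1/2x_3 to the remainder.
  leading term 1: no divisor's leading term divides it; move -7/6 to the remainder.
  remainder -1/3x_2x_3 + 1/6x_2 + 1/6x_3^2 + 1/2x_3 - 7/6 ≠ 0; add g_3 = -1/3x_2x_3 + 1/6x_2 + 1/6x_3^2 + 1/2x_3 - 7/6 to the basis.

S(f_1,g_3): lcm = x_1x_2x_3. S = 1/2x_1x_2 + 1/2x_1x_3^2 + 3/2x_1x_3 - 7/2x_1 + 1/6x_2 - 1/2x_3 - 7/6.
  leading term x_1x_2: subtract (1/12)·f_2 from 1/2x_1x_2 + 1/2x_1x_3^2 + 3/2x_1x_3 - 7/2x_1 + 1/6x_2 - 1/2x_3 - 7/6 → 1/2x_1x_3^2 + 3/2x_1x_3 - 7/2x_1 - 5/12x_3 - 2/3
  leading term x_1x_3^2: no divisor's leading term divides it; move 1/2x_1x_3^2 to the remainder.
  leading term x_1x_3: no divisor's leading term divides it; move 3/2x_1x_3 to the remainder.
  leading term x_1: no divisor's leading term divides it; move -7/2x_1 to the remainder.
  leading term x_3: no divisor's leading term divides it; move -5/12x_3 to the remainder.
  leading term 1: no divisor's leading term divides it; move -2/3 to the remainder.
  remainder 1/2x_1x_3^2 + 3/2x_1x_3 - 7/2x_1 - 5/12x_3 - 2/3 ≠ 0; add g_4 = 1/2x_1x_3^2 + 3/2x_1x_3 - 7/2x_1 - 5/12x_3 - 2/3 to the basis.

The other S-polynomials (S(f_2,g_3), S(f_1,g_4), S(f_2,g_4), S(g_3,g_4)) all reduce to 0 modulo the current basis, so we have a Gröbner basis.
Inter-reduce: drop elements whose leading term is divisible by another's, tail-reduce, and make monic.
Reduced Gröbner basis: {x_1x_2 + 1/3x_2 - 1/6x_3 - 1, x_1x_3^2 + 3x_1x_3 - 7x_1 - 5/6x_3 - 4/3, x_2x_3 - 1/2x_2 - 1/2x_3^2 - 3/2x_3 + 7/2}.

Buchberger on the second generating set:
h_1 = -18x_1x_2x_3 - 3x_2 + 9x_3 + 21, LT = x_1x_2x_3.
h_2 = 24x_1x_2x_3 + 12x_1x_2 + 8x_2 - 14x_3 - 40, LT = x_1x_2x_3.

S(h_1,h_2): lcm = x_1x_2x_3. S = -1/2x_1x_2 - 1/6x_2 + 1/12x_3 + 1/2.
  leading term x_1x_2: no divisor's leading term divides it; move -1/2x_1x_2 to the remainder.
  leading term x_2: no divisor's leading term divides it; move -1/6x_2 to the remainder.
  leading term x_3: no divisor's leading term divides it; move 1/12x_3 to the remainder.
  leading term 1: no divisor's leading term divides it; move 1/2 to the remainder.
  remainder -1/2x_1x_2 - 1/6x_2 + 1/12x_3 + 1/2 ≠ 0; add k_3 = -1/2x_1x_2 - 1/6x_2 + 1/12x_3 + 1/2 to the basis.

S(h_1,k_3): lcm = x_1x_2x_3. S = -1/3x_2x_3 + 1/6x_2 + 1/6x_3^2 + 1/2x_3 - 7/6.
  leading term x_2x_3: no divisor's leading term divides it; move -1/3x_2x_3 to the remainder.
  leading term x_2: no divisor's leading term divides it; move 1/6x_2 to the remainder.
  leading term x_3^2: no divisor's leading term divides it; move 1/6x_3^2 to the remainder.
  leading term x_3: no divisor's leading term divides it; move 1/2x_3 to the remainder.
  leading term 1: no divisor's leading term divides it; move -7/6 to the remainder.
  remainder -1/3x_2x_3 + 1/6x_2 + 1/6x_3^2 + 1/2x_3 - 7/6 ≠ 0; add k_4 = -1/3x_2x_3 + 1/6x_2 + 1/6x_3^2 + 1/2x_3 - 7/6 to the basis.

S(h_1,k_4): lcm = x_1x_2x_3. S = 1/2x_1x_2 + 1/2x_1x_3^2 + 3/2x_1x_3 - 7/2x_1 + 1/6x_2 - 1/2x_3 - 7/6.
  leading term x_1x_2: subtract (-1)·k_3 from 1/2x_1x_2 + 1/2x_1x_3^2 + 3/2x_1x_3 - 7/2x_1 + 1/6x_2 - 1/2x_3 - 7/6 → 1/2x_1x_3^2 + 3/2x_1x_3 - 7/2x_1 - 5/12x_3 - 2/3
  leading term x_1x_3^2: no divisor's leading term divides it; move 1/2x_1x_3^2 to the remainder.
  leading term x_1x_3: no divisor's leading term divides it; move 3/2x_1x_3 to the remainder.
  leading term x_1: no divisor's leading term divides it; move -7/2x_1 to the remainder.
  leading term x_3: no divisor's leading term divides it; move -5/12x_3 to the remainder.
  leading term 1: no divisor's leading term divides it; move -2/3 to the remainder.
  remainder 1/2x_1x_3^2 + 3/2x_1x_3 - 7/2x_1 - 5/12x_3 - 2/3 ≠ 0; add k_5 = 1/2x_1x_3^2 + 3/2x_1x_3 - 7/2x_1 - 5/12x_3 - 2/3 to the basis.

The other S-polynomials (S(h_2,k_3), S(h_2,k_4), S(k_3,k_4), S(h_1,k_5), S(h_2,k_5), S(k_3,k_5), S(k_4,k_5)) all reduce to 0 modulo the current basis, so we have a Gröbner basis.
Inter-reduce: drop elements whose leading term is divisible by another's, tail-reduce, and make monic.
Reduced Gröbner basis: {x_1x_2 + 1/3x_2 - 1/6x_3 - 1, x_1x_3^2 + 3x_1x_3 - 7x_1 - 5/6x_3 - 4/3, x_2x_3 - 1/2x_2 - 1/2x_3^2 - 3/2x_3 + 7/2}.

These coincide, so the ideals are equal.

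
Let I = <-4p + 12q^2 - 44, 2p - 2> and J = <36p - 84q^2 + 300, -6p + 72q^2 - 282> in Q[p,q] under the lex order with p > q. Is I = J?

Yes, the ideals are equal.

For a fixed monomial order, each ideal has a unique reduced Gröbner basis; comparing bases decides equality.
Buchberger on the first generating set:
f_1 = -4p + 12q^2 - 44, LT = p.
f_2 = 2p - 2, LT = p.

S(f_1,f_2): lcm = p. S = -3q^2 + 12.
  reduce S modulo (f_1, f_2):
  remainder -3q^2 + 12 ≠ 0; add g_3 = -3q^2 + 12 to the basis.

The other S-polynomials (S(f_1,g_3), S(f_2,g_3)) all reduce to 0 modulo the current basis, so we have a Gröbner basis.
Inter-reduce: drop elements whose leading term is divisible by another's, tail-reduce, and make monic.
Reduced Gröbner basis: {p - 1, q^2 - 4}.

Buchberger on the second generating set:
h_1 = 36p - 84q^2 + 300, LT = p.
h_2 = -6p + 72q^2 - 282, LT = p.

S(h_1,h_2): lcm = p. S = 29/3q^2 - 116/3.
  reduce S modulo (h_1, h_2):
  remainder 29/3q^2 - 116/3 ≠ 0; add k_3 = 29/3q^2 - 116/3 to the basis.

The other S-polynomials (S(h_1,k_3), S(h_2,k_3)) all reduce to 0 modulo the current basis, so we have a Gröbner basis.
Inter-reduce: drop elements whose leading term is divisible by another's, tail-reduce, and make monic.
Reduced Gröbner basis: {p - 1, q^2 - 4}.

These coincide, so the ideals are equal.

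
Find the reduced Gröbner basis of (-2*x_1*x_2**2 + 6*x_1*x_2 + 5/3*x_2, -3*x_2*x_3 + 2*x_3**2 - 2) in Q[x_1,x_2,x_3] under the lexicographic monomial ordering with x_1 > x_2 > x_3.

f_1 = -2*x_1*x_2**2 + 6*x_1*x_2 + 5/3*x_2, LT = x_1*x_2**2.
f_2 = -3*x_2*x_3 + 2*x_3**2 - 2, LT = x_2*x_3.

S(f_1,f_2): lcm = x_1*x_2**2*x_3. S = 2/3*x_1*x_2*x_3**2 - 3*x_1*x_2*x_3 - 2/3*x_1*x_2 - 5/6*x_2*x_3.
  leading term x_1*x_2*x_3**2: subtract (-2/9*x_1*x_3)·f_2 from 2/3*x_1*x_2*x_3**2 - 3*x_1*x_2*x_3 - 2/3*x_1*x_2 - 5/6*x_2*x_3 → -3*x_1*x_2*x_3 - 2/3*x_1*x_2 + 4/9*x_1*x_3**3 - 4/9*x_1*x_3 - 5/6*x_2*x_3
  leading term x_1*x_2*x_3: subtract (x_1)·f_2 from -3*x_1*x_2*x_3 - 2/3*x_1*x_2 + 4/9*x_1*x_3**3 - 4/9*x_1*x_3 - 5/6*x_2*x_3 → -2/3*x_1*x_2 + 4/9*x_1*x_3**3 - 2*x_1*x_3**2 - 4/9*x_1*x_3 + 2*x_1 - 5/6*x_2*x_3
  leading term x_1*x_2: no divisor's leading term divides it; move -2/3*x_1*x_2 to the remainder.
  leading term x_1*x_3**3: no divisor's leading term divides it; move 4/9*x_1*x_3**3 to the remainder.
  leading term x_1*x_3**2: no divisor's leading term divides it; move -2*x_1*x_3**2 to the remainder.
  leading term x_1*x_3: no divisor's leading term divides it; move -4/9*x_1*x_3 to the remainder.
  leading term x_1: no divisor's leading term divides it; move 2*x_1 to the remainder.
  leading term x_2*x_3: subtract (5/18)·f_2 from -5/6*x_2*x_3 → -5/9*x_3**2 + 5/9
  leading term x_3**2: no divisor's leading term divides it; move -5/9*x_3**2 to the remainder.
  leading term 1: no divisor's leading term divides it; move 5/9 to the remainder.
  remainder -2/3*x_1*x_2 + 4/9*x_1*x_3**3 - 2*x_1*x_3**2 - 4/9*x_1*x_3 + 2*x_1 - 5/9*x_3**2 + 5/9 ≠ 0; add g_3 = -2/3*x_1*x_2 + 4/9*x_1*x_3**3 - 2*x_1*x_3**2 - 4/9*x_1*x_3 + 2*x_1 - 5/9*x_3**2 + 5/9 to the basis.

S(f_1,g_3): lcm = x_1*x_2**2. S = 2/3*x_1*x_2*x_3**3 - 3*x_1*x_2*x_3**2 - 2/3*x_1*x_2*x_3 - 5/6*x_2*x_3**2.
  leading term x_1*x_2*x_3**3: subtract (-2/9*x_1*x_3**2)·f_2 from 2/3*x_1*x_2*x_3**3 - 3*x_1*x_2*x_3**2 - 2/3*x_1*x_2*x_3 - 5/6*x_2*x_3**2 → -3*x_1*x_2*x_3**2 - 2/3*x_1*x_2*x_3 + 4/9*x_1*x_3**4 - 4/9*x_1*x_3**2 - 5/6*x_2*x_3**2
  leading term x_1*x_2*x_3**2: subtract (x_1*x_3)·f_2 from -3*x_1*x_2*x_3**2 - 2/3*x_1*x_2*x_3 + 4/9*x_1*x_3**4 - 4/9*x_1*x_3**2 - 5/6*x_2*x_3**2 → -2/3*x_1*x_2*x_3 + 4/9*x_1*x_3**4 - 2*x_1*x_3**3 - 4/9*x_1*x_3**2 + 2*x_1*x_3 - 5/6*x_2*x_3**2
  leading term x_1*x_2*x_3: subtract (2/9*x_1)·f_2 from -2/3*x_1*x_2*x_3 + 4/9*x_1*x_3**4 - 2*x_1*x_3**3 - 4/9*x_1*x_3**2 + 2*x_1*x_3 - 5/6*x_2*x_3**2 → 4/9*x_1*x_3**4 - 2*x_1*x_3**3 - 8/9*x_1*x_3**2 + 2*x_1*x_3 + 4/9*x_1 - 5/6*x_2*x_3**2
  leading term x_1*x_3**4: no divisor's leading term divides it; move 4/9*x_1*x_3**4 to the remainder.
  leading term x_1*x_3**3: no divisor's leading term divides it; move -2*x_1*x_3**3 to the remainder.
  leading term x_1*x_3**2: no divisor's leading term divides it; move -8/9*x_1*x_3**2 to the remainder.
  leading term x_1*x_3: no divisor's leading term divides it; move 2*x_1*x_3 to the remainder.
  leading term x_1: no divisor's leading term divides it; move 4/9*x_1 to the remainder.
  leading term x_2*x_3**2: subtract (5/18*x_3)·f_2 from -5/6*x_2*x_3**2 → -5/9*x_3**3 + 5/9*x_3
  leading term x_3**3: no divisor's leading term divides it; move -5/9*x_3**3 to the remainder.
  leading term x_3: no divisor's leading term divides it; move 5/9*x_3 to the remainder.
  remainder 4/9*x_1*x_3**4 - 2*x_1*x_3**3 - 8/9*x_1*x_3**2 + 2*x_1*x_3 + 4/9*x_1 - 5/9*x_3**3 + 5/9*x_3 ≠ 0; add g_4 = 4/9*x_1*x_3**4 - 2*x_1*x_3**3 - 8/9*x_1*x_3**2 + 2*x_1*x_3 + 4/9*x_1 - 5/9*x_3**3 + 5/9*x_3 to the basis.

The other S-polynomials (S(f_2,g_3), S(f_1,g_4), S(f_2,g_4), S(g_3,g_4)) all reduce to 0 modulo the current basis, so we have a Gröbner basis.
Inter-reduce: drop elements whose leading term is divisible by another's, tail-reduce, and make monic.

G = {x_1*x_2 - 2/3*x_1*x_3**3 + 3*x_1*x_3**2 + 2/3*x_1*x_3 - 3*x_1 + 5/6*x_3**2 - 5/6, x_1*x_3**4 - 9/2*x_1*x_3**3 - 2*x_1*x_3**2 + 9/2*x_1*x_3 + x_1 - 5/4*x_3**3 + 5/4*x_3, x_2*x_3 - 2/3*x_3**2 + 2/3}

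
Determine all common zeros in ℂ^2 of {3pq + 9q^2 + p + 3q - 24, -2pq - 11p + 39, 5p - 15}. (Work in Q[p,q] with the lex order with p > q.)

Compute a lex Gröbner basis by Buchberger's algorithm.
f_1 = 3pq + p + 9q^2 + 3q - 24, LT = pq.
f_2 = -2pq - 11p + 39, LT = pq.
f_3 = 5p - 15, LT = p.

S(f_1,f_2): lcm = pq. S = -31/6p + 3q^2 + q + 23/2.
  leading term p: subtract (-31/30)·f_3 from -31/6p + 3q^2 + q + 23/2 → 3q^2 + q - 4
  leading term q^2: no divisor's leading term divides it; move 3q^2 to the remainder.
  leading term q: no divisor's leading term divides it; move q to the remainder.
  leading term 1: no divisor's leading term divides it; move -4 to the remainder.
  remainder 3q^2 + q - 4 ≠ 0; add h_4 = 3q^2 + q - 4 to the basis.

S(f_1,f_3): lcm = pq. S = 1/3p + 3q^2 + 4q - 8.
  leading term p: subtract (1/15)·f_3 from 1/3p + 3q^2 + 4q - 8 → 3q^2 + 4q - 7
  leading term q^2: subtract (1)·h_4 from 3q^2 + 4q - 7 → 3q - 3
  leading term q: no divisor's leading term divides it; move 3q to the remainder.
  leading term 1: no divisor's leading term divides it; move -3 to the remainder.
  remainder 3q - 3 ≠ 0; add h_5 = 3q - 3 to the basis.

The other S-polynomials (S(f_2,f_3), S(f_1,h_4), S(f_2,h_4), S(f_3,h_4), S(f_1,h_5), S(f_2,h_5), S(f_3,h_5), S(h_4,h_5)) all reduce to 0 modulo the current basis, so we have a Gröbner basis.
Inter-reduce: drop elements whose leading term is divisible by another's, tail-reduce, and make monic.
Reduced Gröbner basis: {p - 3, q - 1}.

The lex basis is triangular: the last element involves only q. Solving q - 1 = 0 gives q ∈ {1}; substituting each value into the earlier elements determines the remaining variables.
  q = 1: the earlier basis element becomes p - 3 = 0, giving p = 3 — point (3, 1).

{(3, 1)}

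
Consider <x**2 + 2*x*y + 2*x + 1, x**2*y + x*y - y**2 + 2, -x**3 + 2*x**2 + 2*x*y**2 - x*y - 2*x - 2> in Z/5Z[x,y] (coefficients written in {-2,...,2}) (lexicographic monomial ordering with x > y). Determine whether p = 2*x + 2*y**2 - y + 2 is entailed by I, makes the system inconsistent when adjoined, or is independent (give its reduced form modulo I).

Adjoining 2*x + 2*y**2 - y + 2 makes the ideal the whole ring: the system is inconsistent.

First compute the reduced Gröbner basis of I by Buchberger's algorithm.
f_1 = x**2 + 2*x*y + 2*x + 1, LT = x**2.
f_2 = x**2*y + x*y - y**2 + 2, LT = x**2*y.
f_3 = -x**3 + 2*x**2 + 2*x*y**2 - x*y - 2*x - 2, LT = x**3.

S(f_1,f_2): lcm = x**2*y. S = 2*x*y**2 + x*y + y**2 + y - 2.
  leading term x*y**2: no divisor's leading term divides it; move 2*x*y**2 to the remainder.
  leading term x*y: no divisor's leading term divides it; move x*y to the remainder.
  leading term y**2: no divisor's leading term divides it; move y**2 to the remainder.
  leading term y: no divisor's leading term divides it; move y to the remainder.
  leading term 1: no divisor's leading term divides it; move -2 to the remainder.
  remainder 2*x*y**2 + x*y + y**2 + y - 2 ≠ 0; add h_4 = 2*x*y**2 + x*y + y**2 + y - 2 to the basis.

S(f_1,f_3): lcm = x**3. S = 2*x**2*y - x**2 + 2*x*y**2 - x*y - x - 2.
  leading term x**2*y: subtract (2*y)·f_1 from 2*x**2*y - x**2 + 2*x*y**2 - x*y - x - 2 → -x**2 - 2*x*y**2 - x - 2*y - 2
  leading term x**2: subtract (-1)·f_1 from -x**2 - 2*x*y**2 - x - 2*y - 2 → -2*x*y**2 + 2*x*y + x - 2*y - 1
  leading term x*y**2: subtract (-1)·h_4 from -2*x*y**2 + 2*x*y + x - 2*y - 1 → -2*x*y + x + y**2 - y + 2
  leading term x*y: no divisor's leading term divides it; move -2*x*y to the remainder.
  leading term x: no divisor's leading term divides it; move x to the remainder.
  leading term y**2: no divisor's leading term divides it; move y**2 to the remainder.
  leading term y: no divisor's leading term divides it; move -y to the remainder.
  leading term 1: no divisor's leading term divides it; move 2 to the remainder.
  remainder -2*x*y + x + y**2 - y + 2 ≠ 0; add h_5 = -2*x*y + x + y**2 - y + 2 to the basis.

S(f_2,f_3): lcm = x**3*y. S = -2*x**2*y + 2*x*y**3 - 2*x*y**2 - 2*x*y + 2*x - 2*y.
  leading term x**2*y: subtract (-2*y)·f_1 from -2*x**2*y + 2*x*y**3 - 2*x*y**2 - 2*x*y + 2*x - 2*y → 2*x*y**3 + 2*x*y**2 + 2*x*y + 2*x
  leading term x*y**3: subtract (y)·h_4 from 2*x*y**3 + 2*x*y**2 + 2*x*y + 2*x → x*y**2 + 2*x*y + 2*x - y**3 - y**2 + 2*y
  leading term x*y**2: subtract (-2)·h_4 from x*y**2 + 2*x*y + 2*x - y**3 - y**2 + 2*y → -x*y + 2*x - y**3 + y**2 - y + 1
  leading term x*y: subtract (-2)·h_5 from -x*y + 2*x - y**3 + y**2 - y + 1 → -x - y**3 - 2*y**2 + 2*y
  leading term x: no divisor's leading term divides it; move -x to the remainder.
  leading term y**3: no divisor's leading term divides it; move -y**3 to the remainder.
  leading term y**2: no divisor's leading term divides it; move -2*y**2 to the remainder.
  leading term y: no divisor's leading term divides it; move 2*y to the remainder.
  remainder -x - y**3 - 2*y**2 + 2*y ≠ 0; add h_6 = -x - y**3 - 2*y**2 + 2*y to the basis.

S(f_1,h_4): lcm = x**2*y**2. S = 2*x**2*y + 2*x*y**3 - x*y**2 + 2*x*y + x + y**2.
  leading term x**2*y: subtract (2*y)·f_1 from 2*x**2*y + 2*x*y**3 - x*y**2 + 2*x*y + x + y**2 → 2*x*y**3 - 2*x*y + x + y**2 - 2*y
  leading term x*y**3: subtract (y)·h_4 from 2*x*y**3 - 2*x*y + x + y**2 - 2*y → -x*y**2 - 2*x*y + x - y**3
  leading term x*y**2: subtract (2)·h_4 from -x*y**2 - 2*x*y + x - y**3 → x*y + x - y**3 - 2*y**2 - 2*y - 1
  leading term x*y: subtract (2)·h_5 from x*y + x - y**3 - 2*y**2 - 2*y - 1 → -x - y**3 + y**2
  leading term x: subtract (1)·h_6 from -x - y**3 + y**2 → -2*y**2 - 2*y
  leading term y**2: no divisor's leading term divides it; move -2*y**2 to the remainder.
  leading term y: no divisor's leading term divides it; move -2*y to the remainder.
  remainder -2*y**2 - 2*y ≠ 0; add h_7 = -2*y**2 - 2*y to the basis.

S(f_3,h_4): lcm = x**3*y**2. S = 2*x**3*y + 2*x**2*y + x**2 - 2*x*y**4 + x*y**3 + 2*x*y**2 + 2*y**2.
  leading term x**3*y: subtract (2*x*y)·f_1 from 2*x**3*y + 2*x**2*y + x**2 - 2*x*y**4 + x*y**3 + 2*x*y**2 + 2*y**2 → x**2*y**2 - 2*x**2*y + x**2 - 2*x*y**4 + x*y**3 + 2*x*y**2 - 2*x*y + 2*y**2
  leading term x**2*y**2: subtract (y**2)·f_1 from x**2*y**2 - 2*x**2*y + x**2 - 2*x*y**4 + x*y**3 + 2*x*y**2 - 2*x*y + 2*y**2 → -2*x**2*y + x**2 - 2*x*y**4 - x*y**3 - 2*x*y + y**2
  leading term x**2*y: subtract (-2*y)·f_1 from -2*x**2*y + x**2 - 2*x*y**4 - x*y**3 - 2*x*y + y**2 → x**2 - 2*x*y**4 - x*y**3 - x*y**2 + 2*x*y + y**2 + 2*y
  leading term x**2: subtract (1)·f_1 from x**2 - 2*x*y**4 - x*y**3 - x*y**2 + 2*x*y + y**2 + 2*y → -2*x*y**4 - x*y**3 - x*y**2 - 2*x + y**2 + 2*y - 1
  leading term x*y**4: subtract (-y**2)·h_4 from -2*x*y**4 - x*y**3 - x*y**2 - 2*x + y**2 + 2*y - 1 → -x*y**2 - 2*x + y**4 + y**3 - y**2 + 2*y - 1
  leading term x*y**2: subtract (2)·h_4 from -x*y**2 - 2*x + y**4 + y**3 - y**2 + 2*y - 1 → -2*x*y - 2*x + y**4 + y**3 + 2*y**2 - 2
  leading term x*y: subtract (1)·h_5 from -2*x*y - 2*x + y**4 + y**3 + 2*y**2 - 2 → 2*x + y**4 + y**3 + y**2 + y + 1
  leading term x: subtract (-2)·h_6 from 2*x + y**4 + y**3 + y**2 + y + 1 → y**4 - y**3 + 2*y**2 + 1
  leading term y**4: subtract (2*y**2)·h_7 from y**4 - y**3 + 2*y**2 + 1 → -2*y**3 + 2*y**2 + 1
  leading term y**3: subtract (y)·h_7 from -2*y**3 + 2*y**2 + 1 → -y**2 + 1
  leading term y**2: subtract (-2)·h_7 from -y**2 + 1 → y + 1
  leading term y: no divisor's leading term divides it; move y to the remainder.
  leading term 1: no divisor's leading term divides it; move 1 to the remainder.
  remainder y + 1 ≠ 0; add h_8 = y + 1 to the basis.

The other S-polynomials (S(f_2,h_4), S(f_1,h_5), S(f_2,h_5), S(f_3,h_5), S(h_4,h_5), S(f_1,h_6), S(f_2,h_6), S(f_3,h_6), S(h_4,h_6), S(h_5,h_6), S(f_1,h_7), S(f_2,h_7), S(f_3,h_7), S(h_4,h_7), S(h_5,h_7), S(h_6,h_7), S(f_1,h_8), S(f_2,h_8), S(f_3,h_8), S(h_4,h_8), S(h_5,h_8), S(h_6,h_8), S(h_7,h_8)) all reduce to 0 modulo the current basis, so we have a Gröbner basis.
Inter-reduce: drop elements whose leading term is divisible by another's, tail-reduce, and make monic.
Reduced Gröbner basis: {x - 2, y + 1}.
Label its elements g_1 = x - 2, g_2 = y + 1.

Reduce p = 2*x + 2*y**2 - y + 2 modulo G:
  leading term x: subtract (2)·g_1 from 2*x + 2*y**2 - y + 2 → 2*y**2 - y + 1
  leading term y**2: subtract (2*y)·g_2 from 2*y**2 - y + 1 → 2*y + 1
  leading term y: subtract (2)·g_2 from 2*y + 1 → -1
  leading term 1: no divisor's leading term divides it; move -1 to the remainder.
  normal form = -1.
The normal form is nonzero, so p ∉ I. Since p minus its normal form lies in I, I + (p) = I + (r) where r = -1; decide whether this ideal is the whole ring.
Here r = -1 is a nonzero constant, hence a unit: 1 ∈ I + (p), the Gröbner basis of I + (p) is {1}, and the enlarged system has no common solution — adjoining p is inconsistent.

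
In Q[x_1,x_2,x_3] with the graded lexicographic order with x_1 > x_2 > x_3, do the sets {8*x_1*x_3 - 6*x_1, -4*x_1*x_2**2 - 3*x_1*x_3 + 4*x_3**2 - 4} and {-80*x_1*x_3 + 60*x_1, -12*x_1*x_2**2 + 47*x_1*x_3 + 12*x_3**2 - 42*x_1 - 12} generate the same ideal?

For a fixed monomial order, each ideal has a unique reduced Gröbner basis; comparing bases decides equality.
Buchberger on the first generating set:
f_1 = 8*x_1*x_3 - 6*x_1, LT = x_1*x_3.
f_2 = -4*x_1*x_2**2 - 3*x_1*x_3 + 4*x_3**2 - 4, LT = x_1*x_2**2.

S(f_1,f_2): lcm = x_1*x_2**2*x_3. S = -3/4*x_1*x_2**2 - 3/4*x_1*x_3**2 + x_3**3 - x_3.
  leading term x_1*x_2**2: subtract (3/16)·f_2 from -3/4*x_1*x_2**2 - 3/4*x_1*x_3**2 + x_3**3 - x_3 → -3/4*x_1*x_3**2 + x_3**3 + 9/16*x_1*x_3 - 3/4*x_3**2 - x_3 + 3/4
  leading term x_1*x_3**2: subtract (-3/32*x_3)·f_1 from -3/4*x_1*x_3**2 + x_3**3 + 9/16*x_1*x_3 - 3/4*x_3**2 - x_3 + 3/4 → x_3**3 - 3/4*x_3**2 - x_3 + 3/4
  leading term x_3**3: no divisor's leading term divides it; move x_3**3 to the remainder.
  leading term x_3**2: no divisor's leading term divides it; move -3/4*x_3**2 to the remainder.
  leading term x_3: no divisor's leading term divides it; move -x_3 to the remainder.
  leading term 1: no divisor's leading term divides it; move 3/4 to the remainder.
  remainder x_3**3 - 3/4*x_3**2 - x_3 + 3/4 ≠ 0; add g_3 = x_3**3 - 3/4*x_3**2 - x_3 + 3/4 to the basis.

The other S-polynomials (S(f_1,g_3), S(f_2,g_3)) all reduce to 0 modulo the current basis, so we have a Gröbner basis.
Inter-reduce: drop elements whose leading term is divisible by another's, tail-reduce, and make monic.
Reduced Gröbner basis: {x_1*x_2**2 - x_3**2 + 9/16*x_1 + 1, x_3**3 - 3/4*x_3**2 - x_3 + 3/4, x_1*x_3 - 3/4*x_1}.

Buchberger on the second generating set:
h_1 = -80*x_1*x_3 + 60*x_1, LT = x_1*x_3.
h_2 = -12*x_1*x_2**2 + 47*x_1*x_3 + 12*x_3**2 - 42*x_1 - 12, LT = x_1*x_2**2.

S(h_1,h_2): lcm = x_1*x_2**2*x_3. S = -3/4*x_1*x_2**2 + 47/12*x_1*x_3**2 + x_3**3 - 7/2*x_1*x_3 - x_3.
  leading term x_1*x_2**2: subtract (1/16)·h_2 from -3/4*x_1*x_2**2 + 47/12*x_1*x_3**2 + x_3**3 - 7/2*x_1*x_3 - x_3 → 47/12*x_1*x_3**2 + x_3**3 - 103/16*x_1*x_3 - 3/4*x_3**2 + 21/8*x_1 - x_3 + 3/4
  leading term x_1*x_3**2: subtract (-47/960*x_3)·h_1 from 47/12*x_1*x_3**2 + x_3**3 - 103/16*x_1*x_3 - 3/4*x_3**2 + 21/8*x_1 - x_3 + 3/4 → x_3**3 - 7/2*x_1*x_3 - 3/4*x_3**2 + 21/8*x_1 - x_3 + 3/4
  leading term x_3**3: no divisor's leading term divides it; move x_3**3 to the remainder.
  leading term x_1*x_3: subtract (7/160)·h_1 from -7/2*x_1*x_3 - 3/4*x_3**2 + 21/8*x_1 - x_3 + 3/4 → -3/4*x_3**2 - x_3 + 3/4
  leading term x_3**2: no divisor's leading term divides it; move -3/4*x_3**2 to the remainder.
  leading term x_3: no divisor's leading term divides it; move -x_3 to the remainder.
  leading term 1: no divisor's leading term divides it; move 3/4 to the remainder.
  remainder x_3**3 - 3/4*x_3**2 - x_3 + 3/4 ≠ 0; add k_3 = x_3**3 - 3/4*x_3**2 - x_3 + 3/4 to the basis.

The other S-polynomials (S(h_1,k_3), S(h_2,k_3)) all reduce to 0 modulo the current basis, so we have a Gröbner basis.
Inter-reduce: drop elements whose leading term is divisible by another's, tail-reduce, and make monic.
Reduced Gröbner basis: {x_1*x_2**2 - x_3**2 + 9/16*x_1 + 1, x_3**3 - 3/4*x_3**2 - x_3 + 3/4, x_1*x_3 - 3/4*x_1}.

These coincide, so the ideals are equal.

Yes, the ideals are equal.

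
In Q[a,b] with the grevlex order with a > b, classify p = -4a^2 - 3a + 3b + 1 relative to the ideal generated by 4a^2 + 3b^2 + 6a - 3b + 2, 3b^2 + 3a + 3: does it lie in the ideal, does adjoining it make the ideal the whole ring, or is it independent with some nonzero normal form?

First compute the reduced Gröbner basis of I by Buchberger's algorithm.
f_1 = 4a^2 + 3b^2 + 6a - 3b + 2, LT = a^2.
f_2 = 3b^2 + 3a + 3, LT = b^2.

The S-polynomials (S(f_1,f_2)) all reduce to 0 modulo the current basis, so we have a Gröbner basis.
Inter-reduce: drop elements whose leading term is divisible by another's, tail-reduce, and make monic.
Reduced Gröbner basis: {a^2 + 3/4a - 3/4b - 1/4, b^2 + a + 1}.
Label its elements g_1 = a^2 + 3/4a - 3/4b - 1/4, g_2 = b^2 + a + 1.

Reduce p = -4a^2 - 3a + 3b + 1 modulo G:
  leading term a^2: subtract (-4)·g_1 from -4a^2 - 3a + 3b + 1 → 0
  normal form = 0.
Since the normal form is 0, p ∈ I.

Ideal membership is decidable via reduction modulo a Gröbner basis.

-4a^2 - 3a + 3b + 1 lies in I (it reduces to 0).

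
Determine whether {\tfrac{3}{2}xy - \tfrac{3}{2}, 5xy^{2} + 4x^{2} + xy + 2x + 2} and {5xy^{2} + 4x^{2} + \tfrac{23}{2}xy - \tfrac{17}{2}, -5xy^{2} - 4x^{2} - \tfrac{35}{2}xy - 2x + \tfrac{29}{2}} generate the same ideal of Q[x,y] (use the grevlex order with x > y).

Since reduced Gröbner bases are canonical representatives of ideals under a given ordering, it suffices to compute and compare them.
Buchberger on the first generating set:
f_1 = \tfrac{3}{2}xy - \tfrac{3}{2}, LT = xy.
f_2 = 5xy^{2} + 4x^{2} + xy + 2x + 2, LT = xy^{2}.

S(f_1,f_2): lcm = xy^{2}. S = -\tfrac{4}{5}x^{2} - \tfrac{1}{5}xy - \tfrac{2}{5}x - y - \tfrac{2}{5}.
  leading term x^{2}: no divisor's leading term divides it; move -\tfrac{4}{5}x^{2} to the remainder.
  leading term xy: subtract (-\tfrac{2}{15})·f_1 from -\tfrac{1}{5}xy - \tfrac{2}{5}x - y - \tfrac{2}{5} → -\tfrac{2}{5}x - y - \tfrac{3}{5}
  leading term x: no divisor's leading term divides it; move -\tfrac{2}{5}x to the remainder.
  leading term y: no divisor's leading term divides it; move -y to the remainder.
  leading term 1: no divisor's leading term divides it; move -\tfrac{3}{5} to the remainder.
  remainder -\tfrac{4}{5}x^{2} - \tfrac{2}{5}x - y - \tfrac{3}{5} ≠ 0; add g_3 = -\tfrac{4}{5}x^{2} - \tfrac{2}{5}x - y - \tfrac{3}{5} to the basis.

S(f_1,g_3): lcm = x^{2}y. S = -\tfrac{1}{2}xy - \tfrac{5}{4}y^{2} - x - \tfrac{3}{4}y.
  leading term xy: subtract (-\tfrac{1}{3})·f_1 from -\tfrac{1}{2}xy - \tfrac{5}{4}y^{2} - x - \tfrac{3}{4}y → -\tfrac{5}{4}y^{2} - x - \tfrac{3}{4}y - \tfrac{1}{2}
  leading term y^{2}: no divisor's leading term divides it; move -\tfrac{5}{4}y^{2} to the remainder.
  leading term x: no divisor's leading term divides it; move -x to the remainder.
  leading term y: no divisor's leading term divides it; move -\tfrac{3}{4}y to the remainder.
  leading term 1: no divisor's leading term divides it; move -\tfrac{1}{2} to the remainder.
  remainder -\tfrac{5}{4}y^{2} - x - \tfrac{3}{4}y - \tfrac{1}{2} ≠ 0; add g_4 = -\tfrac{5}{4}y^{2} - x - \tfrac{3}{4}y - \tfrac{1}{2} to the basis.

The other S-polynomials (S(f_2,g_3), S(f_1,g_4), S(f_2,g_4), S(g_3,g_4)) all reduce to 0 modulo the current basis, so we have a Gröbner basis.
Inter-reduce: drop elements whose leading term is divisible by another's, tail-reduce, and make monic.
Reduced Gröbner basis: {x^{2} + \tfrac{1}{2}x + \tfrac{5}{4}y + \tfrac{3}{4}, xy - 1, y^{2} + \tfrac{4}{5}x + \tfrac{3}{5}y + \tfrac{2}{5}}.

Buchberger on the second generating set:
h_1 = 5xy^{2} + 4x^{2} + \tfrac{23}{2}xy - \tfrac{17}{2}, LT = xy^{2}.
h_2 = -5xy^{2} - 4x^{2} - \tfrac{35}{2}xy - 2x + \tfrac{29}{2}, LT = xy^{2}.

S(h_1,h_2): lcm = xy^{2}. S = -\tfrac{6}{5}xy - \tfrac{2}{5}x + \tfrac{6}{5}.
  leading term xy: no divisor's leading term divides it; move -\tfrac{6}{5}xy to the remainder.
  leading term x: no divisor's leading term divides it; move -\tfrac{2}{5}x to the remainder.
  leading term 1: no divisor's leading term divides it; move \tfrac{6}{5} to the remainder.
  remainder -\tfrac{6}{5}xy - \tfrac{2}{5}x + \tfrac{6}{5} ≠ 0; add k_3 = -\tfrac{6}{5}xy - \tfrac{2}{5}x + \tfrac{6}{5} to the basis.

S(h_1,k_3): lcm = xy^{2}. S = \tfrac{4}{5}x^{2} + \tfrac{59}{30}xy + y - \tfrac{17}{10}.
  leading term x^{2}: no divisor's leading term divides it; move \tfrac{4}{5}x^{2} to the remainder.
  leading term xy: subtract (-\tfrac{59}{36})·k_3 from \tfrac{59}{30}xy + y - \tfrac{17}{10} → -\tfrac{59}{90}x + y + \tfrac{4}{15}
  leading term x: no divisor's leading term divides it; move -\tfrac{59}{90}x to the remainder.
  leading term y: no divisor's leading term divides it; move y to the remainder.
  leading term 1: no divisor's leading term divides it; move \tfrac{4}{15} to the remainder.
  remainder \tfrac{4}{5}x^{2} - \tfrac{59}{90}x + y + \tfrac{4}{15} ≠ 0; add k_4 = \tfrac{4}{5}x^{2} - \tfrac{59}{90}x + y + \tfrac{4}{15} to the basis.

S(h_1,k_4): lcm = x^{2}y^{2}. S = \tfrac{4}{5}x^{3} + \tfrac{23}{10}x^{2}y + \tfrac{59}{72}xy^{2} - \tfrac{5}{4}y^{3} - \tfrac{1}{3}y^{2} - \tfrac{17}{10}x.
  leading term x^{3}: subtract (x)·k_4 from \tfrac{4}{5}x^{3} + \tfrac{23}{10}x^{2}y + \tfrac{59}{72}xy^{2} - \tfrac{5}{4}y^{3} - \tfrac{1}{3}y^{2} - \tfrac{17}{10}x → \tfrac{23}{10}x^{2}y + \tfrac{59}{72}xy^{2} - \tfrac{5}{4}y^{3} + \tfrac{59}{90}x^{2} - xy - \tfrac{1}{3}y^{2} - \tfrac{59}{30}x
  leading term x^{2}y: subtract (-\tfrac{23}{12}x)·k_3 from \tfrac{23}{10}x^{2}y + \tfrac{59}{72}xy^{2} - \tfrac{5}{4}y^{3} + \tfrac{59}{90}x^{2} - xy - \tfrac{1}{3}y^{2} - \tfrac{59}{30}x → \tfrac{59}{72}xy^{2} - \tfrac{5}{4}y^{3} - \tfrac{1}{9}x^{2} - xy - \tfrac{1}{3}y^{2} + \tfrac{1}{3}x
  leading term xy^{2}: subtract (\tfrac{59}{360})·h_1 from \tfrac{59}{72}xy^{2} - \tfrac{5}{4}y^{3} - \tfrac{1}{9}x^{2} - xy - \tfrac{1}{3}y^{2} + \tfrac{1}{3}x → -\tfrac{5}{4}y^{3} - \tfrac{23}{30}x^{2} - \tfrac{2077}{720}xy - \tfrac{1}{3}y^{2} + \tfrac{1}{3}x + \tfrac{1003}{720}
  leading term y^{3}: no divisor's leading term divides it; move -\tfrac{5}{4}y^{3} to the remainder.
  leading term x^{2}: subtract (-\tfrac{23}{24})·k_4 from -\tfrac{23}{30}x^{2} - \tfrac{2077}{720}xy - \tfrac{1}{3}y^{2} + \tfrac{1}{3}x + \tfrac{1003}{720} → -\tfrac{2077}{720}xy - \tfrac{1}{3}y^{2} - \tfrac{637}{2160}x + \tfrac{23}{24}y + \tfrac{1187}{720}
  leading term xy: subtract (\tfrac{2077}{864})·k_3 from -\tfrac{2077}{720}xy - \tfrac{1}{3}y^{2} - \tfrac{637}{2160}x + \tfrac{23}{24}y + \tfrac{1187}{720} → -\tfrac{1}{3}y^{2} + \tfrac{2}{3}x + \tfrac{23}{24}y - \tfrac{89}{72}
  leading term y^{2}: no divisor's leading term divides it; move -\tfrac{1}{3}y^{2} to the remainder.
  leading term x: no divisor's leading term divides it; move \tfrac{2}{3}x to the remainder.
  leading term y: no divisor's leading term divides it; move \tfrac{23}{24}y to the remainder.
  leading term 1: no divisor's leading term divides it; move -\tfrac{89}{72} to the remainder.
  remainder -\tfrac{5}{4}y^{3} - \tfrac{1}{3}y^{2} + \tfrac{2}{3}x + \tfrac{23}{24}y - \tfrac{89}{72} ≠ 0; add k_5 = -\tfrac{5}{4}y^{3} - \tfrac{1}{3}y^{2} + \tfrac{2}{3}x + \tfrac{23}{24}y - \tfrac{89}{72} to the basis.

S(k_3,k_4): lcm = x^{2}y. S = \tfrac{1}{3}x^{2} + \tfrac{59}{72}xy - \tfrac{5}{4}y^{2} - x - \tfrac{1}{3}y.
  leading term x^{2}: subtract (\tfrac{5}{12})·k_4 from \tfrac{1}{3}x^{2} + \tfrac{59}{72}xy - \tfrac{5}{4}y^{2} - x - \tfrac{1}{3}y → \tfrac{59}{72}xy - \tfrac{5}{4}y^{2} - \tfrac{157}{216}x - \tfrac{3}{4}y - \tfrac{1}{9}
  leading term xy: subtract (-\tfrac{295}{432})·k_3 from \tfrac{59}{72}xy - \tfrac{5}{4}y^{2} - \tfrac{157}{216}x - \tfrac{3}{4}y - \tfrac{1}{9} → -\tfrac{5}{4}y^{2} - x - \tfrac{3}{4}y + \tfrac{17}{24}
  leading term y^{2}: no divisor's leading term divides it; move -\tfrac{5}{4}y^{2} to the remainder.
  leading term x: no divisor's leading term divides it; move -x to the remainder.
  leading term y: no divisor's leading term divides it; move -\tfrac{3}{4}y to the remainder.
  leading term 1: no divisor's leading term divides it; move \tfrac{17}{24} to the remainder.
  remainder -\tfrac{5}{4}y^{2} - x - \tfrac{3}{4}y + \tfrac{17}{24} ≠ 0; add k_6 = -\tfrac{5}{4}y^{2} - x - \tfrac{3}{4}y + \tfrac{17}{24} to the basis.

The other S-polynomials (S(h_2,k_3), S(h_2,k_4), S(h_1,k_5), S(h_2,k_5), S(k_3,k_5), S(k_4,k_5), S(h_1,k_6), S(h_2,k_6), S(k_3,k_6), S(k_4,k_6), S(k_5,k_6)) all reduce to 0 modulo the current basis, so we have a Gröbner basis.
Inter-reduce: drop elements whose leading term is divisible by another's, tail-reduce, and make monic.
Reduced Gröbner basis: {x^{2} - \tfrac{59}{72}x + \tfrac{5}{4}y + \tfrac{1}{3}, xy + \tfrac{1}{3}x - 1, y^{2} + \tfrac{4}{5}x + \tfrac{3}{5}y - \tfrac{17}{30}}.

These differ, so the ideals are not equal.

No, the ideals differ.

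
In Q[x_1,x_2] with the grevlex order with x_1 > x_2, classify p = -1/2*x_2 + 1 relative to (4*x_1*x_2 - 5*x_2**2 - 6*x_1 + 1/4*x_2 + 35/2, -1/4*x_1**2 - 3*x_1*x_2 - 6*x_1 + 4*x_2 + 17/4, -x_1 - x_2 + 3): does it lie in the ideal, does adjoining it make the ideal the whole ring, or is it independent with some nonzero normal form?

First compute the reduced Gröbner basis of I by Buchberger's algorithm.
f_1 = 4*x_1*x_2 - 5*x_2**2 - 6*x_1 + 1/4*x_2 + 35/2, LT = x_1*x_2.
f_2 = -1/4*x_1**2 - 3*x_1*x_2 - 6*x_1 + 4*x_2 + 17/4, LT = x_1**2.
f_3 = -x_1 - x_2 + 3, LT = x_1.

S(f_1,f_2): lcm = x_1**2*x_2. S = -53/4*x_1*x_2**2 - 3/2*x_1**2 - 383/16*x_1*x_2 + 16*x_2**2 + 35/8*x_1 + 17*x_2.
  leading term x_1*x_2**2: subtract (-53/16*x_2)·f_1 from -53/4*x_1*x_2**2 - 3/2*x_1**2 - 383/16*x_1*x_2 + 16*x_2**2 + 35/8*x_1 + 17*x_2 → -265/16*x_2**3 - 3/2*x_1**2 - 701/16*x_1*x_2 + 1077/64*x_2**2 + 35/8*x_1 + 2399/32*x_2
  leading term x_2**3: no divisor's leading term divides it; move -265/16*x_2**3 to the remainder.
  leading term x_1**2: subtract (6)·f_2 from -3/2*x_1**2 - 701/16*x_1*x_2 + 1077/64*x_2**2 + 35/8*x_1 + 2399/32*x_2 → -413/16*x_1*x_2 + 1077/64*x_2**2 + 323/8*x_1 + 1631/32*x_2 - 51/2
  leading term x_1*x_2: subtract (-413/64)·f_1 from -413/16*x_1*x_2 + 1077/64*x_2**2 + 323/8*x_1 + 1631/32*x_2 - 51/2 → -247/16*x_2**2 + 53/32*x_1 + 13461/256*x_2 + 11191/128
  leading term x_2**2: no divisor's leading term divides it; move -247/16*x_2**2 to the remainder.
  leading term x_1: subtract (-53/32)·f_3 from 53/32*x_1 + 13461/256*x_2 + 11191/128 → 13037/256*x_2 + 11827/128
  leading term x_2: no divisor's leading term divides it; move 13037/256*x_2 to the remainder.
  leading term 1: no divisor's leading term divides it; move 11827/128 to the remainder.
  remainder -265/16*x_2**3 - 247/16*x_2**2 + 13037/256*x_2 + 11827/128 ≠ 0; add h_4 = -265/16*x_2**3 - 247/16*x_2**2 + 13037/256*x_2 + 11827/128 to the basis.

S(f_1,f_3): lcm = x_1*x_2. S = -9/4*x_2**2 - 3/2*x_1 + 49/16*x_2 + 35/8.
  leading term x_2**2: no divisor's leading term divides it; move -9/4*x_2**2 to the remainder.
  leading term x_1: subtract (3/2)·f_3 from -3/2*x_1 + 49/16*x_2 + 35/8 → 73/16*x_2 - 1/8
  leading term x_2: no divisor's leading term divides it; move 73/16*x_2 to the remainder.
  leading term 1: no divisor's leading term divides it; move -1/8 to the remainder.
  remainder -9/4*x_2**2 + 73/16*x_2 - 1/8 ≠ 0; add h_5 = -9/4*x_2**2 + 73/16*x_2 - 1/8 to the basis.

S(f_2,f_3): lcm = x_1**2. S = 11*x_1*x_2 + 27*x_1 - 16*x_2 - 17.
  leading term x_1*x_2: subtract (11/4)·f_1 from 11*x_1*x_2 + 27*x_1 - 16*x_2 - 17 → 55/4*x_2**2 + 87/2*x_1 - 267/16*x_2 - 521/8
  leading term x_2**2: subtract (-55/9)·h_5 from 55/4*x_2**2 + 87/2*x_1 - 267/16*x_2 - 521/8 → 87/2*x_1 + 403/36*x_2 - 593/9
  leading term x_1: subtract (-87/2)·f_3 from 87/2*x_1 + 403/36*x_2 - 593/9 → -1163/36*x_2 + 1163/18
  leading term x_2: no divisor's leading term divides it; move -1163/36*x_2 to the remainder.
  leading term 1: no divisor's leading term divides it; move 1163/18 to the remainder.
  remainder -1163/36*x_2 + 1163/18 ≠ 0; add h_6 = -1163/36*x_2 + 1163/18 to the basis.

The other S-polynomials (S(f_1,h_4), S(f_2,h_4), S(f_3,h_4), S(f_1,h_5), S(f_2,h_5), S(f_3,h_5), S(h_4,h_5), S(f_1,h_6), S(f_2,h_6), S(f_3,h_6), S(h_4,h_6), S(h_5,h_6)) all reduce to 0 modulo the current basis, so we have a Gröbner basis.
Inter-reduce: drop elements whose leading term is divisible by another's, tail-reduce, and make monic.
Reduced Gröbner basis: {x_1 - 1, x_2 - 2}.
Label its elements g_1 = x_1 - 1, g_2 = x_2 - 2.

Reduce p = -1/2*x_2 + 1 modulo G:
  leading term x_2: subtract (-1/2)·g_2 from -1/2*x_2 + 1 → 0
  normal form = 0.
Since the normal form is 0, p ∈ I.

-1/2*x_2 + 1 lies in I (it reduces to 0).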